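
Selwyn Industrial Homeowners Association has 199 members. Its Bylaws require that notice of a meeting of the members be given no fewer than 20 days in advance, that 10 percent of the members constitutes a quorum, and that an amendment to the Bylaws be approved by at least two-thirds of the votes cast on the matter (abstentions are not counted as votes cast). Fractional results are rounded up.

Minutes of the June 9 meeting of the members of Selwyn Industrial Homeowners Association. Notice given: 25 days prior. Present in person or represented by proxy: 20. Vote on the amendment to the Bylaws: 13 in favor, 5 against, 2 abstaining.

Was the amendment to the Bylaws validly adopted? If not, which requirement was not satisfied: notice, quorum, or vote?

Notice: 25 days given; 20 required. Satisfied.
Quorum: 10% of 199 = 19.90, rounded up to 20; 20 present. Satisfied.
Vote: requires two-thirds of the votes cast (20 − 2 abstaining = 18); 2/3 of 18 = 12, so 12 needed; 13 in favor. Satisfied.

Valid — all requirements satisfied.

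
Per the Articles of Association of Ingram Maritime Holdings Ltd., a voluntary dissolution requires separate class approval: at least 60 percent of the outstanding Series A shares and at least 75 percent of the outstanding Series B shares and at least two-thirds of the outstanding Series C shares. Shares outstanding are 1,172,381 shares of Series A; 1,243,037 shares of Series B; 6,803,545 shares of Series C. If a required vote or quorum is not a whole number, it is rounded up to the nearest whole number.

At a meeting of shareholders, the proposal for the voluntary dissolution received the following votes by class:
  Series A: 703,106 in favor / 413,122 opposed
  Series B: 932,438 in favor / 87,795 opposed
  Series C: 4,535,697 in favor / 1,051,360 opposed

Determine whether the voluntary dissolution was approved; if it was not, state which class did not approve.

Series A: 3/5 of 1172381 = 703428.60, rounded up to 703429; 703,429 required, 703,106 in favor — not approved.
Series B: 3/4 of 1243037 = 932277.75, rounded up to 932278; 932,278 required, 932,438 in favor — approved.
Series C: 2/3 of 6803545 = 4535696.67, rounded up to 4535697; 4,535,697 required, 4,535,697 in favor — approved.

Not approved — the Series A shares did not give the required vote.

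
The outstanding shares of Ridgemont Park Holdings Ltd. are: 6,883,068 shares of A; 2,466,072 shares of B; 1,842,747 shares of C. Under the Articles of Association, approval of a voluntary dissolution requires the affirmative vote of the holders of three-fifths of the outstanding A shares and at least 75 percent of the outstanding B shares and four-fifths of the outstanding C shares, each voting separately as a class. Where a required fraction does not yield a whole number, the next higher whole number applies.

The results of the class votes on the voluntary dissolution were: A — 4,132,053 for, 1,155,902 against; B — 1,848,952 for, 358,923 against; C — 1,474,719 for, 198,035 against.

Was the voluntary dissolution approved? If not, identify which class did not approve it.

Not approved — the B shares did not give the required vote.

A: 3/5 of 6883068 = 4129840.80, rounded up to 4129841; 4,129,841 required, 4,132,053 in favor — approved.
B: 3/4 of 2466072 = 1849554; 1,849,554 required, 1,848,952 in favor — not approved.
C: 4/5 of 1842747 = 1474197.60, rounded up to 1474198; 1,474,198 required, 1,474,719 in favor — approved.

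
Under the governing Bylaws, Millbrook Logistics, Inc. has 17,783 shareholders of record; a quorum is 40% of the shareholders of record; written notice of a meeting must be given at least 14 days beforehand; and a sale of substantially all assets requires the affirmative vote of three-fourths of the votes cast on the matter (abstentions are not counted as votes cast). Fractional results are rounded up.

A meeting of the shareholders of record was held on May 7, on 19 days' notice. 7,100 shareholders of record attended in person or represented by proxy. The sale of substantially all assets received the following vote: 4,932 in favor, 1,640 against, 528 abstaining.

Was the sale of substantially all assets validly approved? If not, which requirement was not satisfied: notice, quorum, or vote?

Notice: 19 days given; 14 required. Satisfied.
Quorum: 40% of 17,783 = 7,113.20, rounded up to 7,114; 7,100 present. Not satisfied.
Vote: requires three-fourths of the votes cast (7,100 − 528 abstaining = 6,572); 3/4 of 6572 = 4929, so 4,929 needed; 4,932 in favor. Satisfied.

Invalid — quorum requirement not satisfied.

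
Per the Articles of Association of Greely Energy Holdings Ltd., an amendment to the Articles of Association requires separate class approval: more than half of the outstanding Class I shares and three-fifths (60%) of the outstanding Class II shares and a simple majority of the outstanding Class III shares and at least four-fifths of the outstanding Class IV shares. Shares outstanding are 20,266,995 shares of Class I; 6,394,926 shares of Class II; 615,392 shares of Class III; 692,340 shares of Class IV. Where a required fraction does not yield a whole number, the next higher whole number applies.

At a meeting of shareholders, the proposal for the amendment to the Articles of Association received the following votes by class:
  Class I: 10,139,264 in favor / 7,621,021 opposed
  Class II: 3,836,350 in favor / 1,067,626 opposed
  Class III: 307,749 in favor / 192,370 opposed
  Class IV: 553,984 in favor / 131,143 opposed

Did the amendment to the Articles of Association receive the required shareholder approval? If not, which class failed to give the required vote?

Not approved — the Class II shares did not give the required vote.

Class I: a majority of 20266995 is 10133498; 10,133,498 required, 10,139,264 in favor — approved.
Class II: 3/5 of 6394926 = 3836955.60, rounded up to 3836956; 3,836,956 required, 3,836,350 in favor — not approved.
Class III: a majority of 615392 is 307697; 307,697 required, 307,749 in favor — approved.
Class IV: 4/5 of 692340 = 553872; 553,872 required, 553,984 in favor — approved.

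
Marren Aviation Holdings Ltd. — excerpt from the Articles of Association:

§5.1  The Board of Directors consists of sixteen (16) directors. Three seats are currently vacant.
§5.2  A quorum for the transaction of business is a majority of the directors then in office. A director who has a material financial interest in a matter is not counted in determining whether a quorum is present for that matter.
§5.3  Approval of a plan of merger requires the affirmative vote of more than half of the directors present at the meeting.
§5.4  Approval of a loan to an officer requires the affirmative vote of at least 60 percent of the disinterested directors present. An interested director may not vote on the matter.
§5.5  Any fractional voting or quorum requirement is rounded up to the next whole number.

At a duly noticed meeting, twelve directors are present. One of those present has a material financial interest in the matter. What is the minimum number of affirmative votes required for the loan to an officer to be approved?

The loan to an officer requires three-fifths of the disinterested directors present (12 − 1 = 11).
3/5 of 11 = 6.60, rounded up to 7.

7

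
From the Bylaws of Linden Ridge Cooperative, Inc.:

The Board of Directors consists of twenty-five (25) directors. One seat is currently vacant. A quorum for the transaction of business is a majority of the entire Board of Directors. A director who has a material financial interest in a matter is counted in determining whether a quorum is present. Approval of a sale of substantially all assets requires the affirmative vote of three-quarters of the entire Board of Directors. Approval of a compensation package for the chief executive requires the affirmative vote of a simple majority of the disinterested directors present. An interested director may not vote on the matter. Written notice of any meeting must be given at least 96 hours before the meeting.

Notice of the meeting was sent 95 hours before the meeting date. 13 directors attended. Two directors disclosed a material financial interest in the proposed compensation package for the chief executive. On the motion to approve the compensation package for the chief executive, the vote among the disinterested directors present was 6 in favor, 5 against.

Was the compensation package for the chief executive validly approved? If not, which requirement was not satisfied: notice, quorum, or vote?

Notice: 95 hours given; 96 required (95 < 96). Not satisfied.
Quorum: 13 present (interested directors count toward quorum); quorum is 13. Satisfied.
Vote: the compensation package for the chief executive requires a majority of the disinterested directors present (13 − 2 = 11). A majority of 11 is 6, so 6 affirmative votes are needed; 6 voted in favor. Satisfied.

Invalid — notice requirement not satisfied.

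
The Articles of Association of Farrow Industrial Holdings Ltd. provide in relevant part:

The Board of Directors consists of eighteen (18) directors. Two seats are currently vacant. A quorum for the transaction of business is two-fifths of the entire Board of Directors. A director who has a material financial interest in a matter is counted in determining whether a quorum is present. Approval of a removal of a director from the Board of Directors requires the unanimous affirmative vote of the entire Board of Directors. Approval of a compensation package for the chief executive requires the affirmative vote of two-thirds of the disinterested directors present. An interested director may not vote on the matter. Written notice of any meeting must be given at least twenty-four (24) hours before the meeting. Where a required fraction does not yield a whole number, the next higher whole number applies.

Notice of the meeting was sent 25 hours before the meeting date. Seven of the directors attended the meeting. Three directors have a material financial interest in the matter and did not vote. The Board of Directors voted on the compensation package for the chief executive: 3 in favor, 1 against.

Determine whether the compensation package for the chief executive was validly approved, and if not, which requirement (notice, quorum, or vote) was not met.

Invalid — quorum requirement not satisfied.

Notice: 25 hours given; 24 required (25 ≥ 24). Satisfied.
Quorum: 7 present (interested directors count toward quorum); quorum is 8. Not satisfied.
Vote: the compensation package for the chief executive requires two-thirds of the disinterested directors present (7 − 3 = 4). 2/3 of 4 = 2.67, rounded up to 3, so 3 affirmative votes are needed; 3 voted in favor. Satisfied. (Moot — without a quorum no business can be validly transacted.)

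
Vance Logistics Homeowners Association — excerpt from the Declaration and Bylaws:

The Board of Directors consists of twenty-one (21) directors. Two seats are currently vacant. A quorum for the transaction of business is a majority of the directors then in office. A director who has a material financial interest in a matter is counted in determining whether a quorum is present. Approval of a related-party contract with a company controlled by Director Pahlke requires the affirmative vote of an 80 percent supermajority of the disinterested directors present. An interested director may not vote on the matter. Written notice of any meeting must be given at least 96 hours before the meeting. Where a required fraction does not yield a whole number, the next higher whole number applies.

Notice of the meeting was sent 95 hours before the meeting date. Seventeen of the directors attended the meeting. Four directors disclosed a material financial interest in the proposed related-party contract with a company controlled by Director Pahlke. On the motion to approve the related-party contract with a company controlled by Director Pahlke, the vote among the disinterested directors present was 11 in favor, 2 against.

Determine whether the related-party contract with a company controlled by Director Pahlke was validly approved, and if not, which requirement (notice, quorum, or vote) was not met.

Invalid — notice requirement not satisfied.

Notice: 95 hours given; 96 required (95 < 96). Not satisfied.
Quorum: 17 present (interested directors count toward quorum); quorum is 10. Satisfied.
Vote: the related-party contract with a company controlled by Director Pahlke requires four-fifths of the disinterested directors present (17 − 4 = 13). 4/5 of 13 = 10.40, rounded up to 11, so 11 affirmative votes are needed; 11 voted in favor. Satisfied.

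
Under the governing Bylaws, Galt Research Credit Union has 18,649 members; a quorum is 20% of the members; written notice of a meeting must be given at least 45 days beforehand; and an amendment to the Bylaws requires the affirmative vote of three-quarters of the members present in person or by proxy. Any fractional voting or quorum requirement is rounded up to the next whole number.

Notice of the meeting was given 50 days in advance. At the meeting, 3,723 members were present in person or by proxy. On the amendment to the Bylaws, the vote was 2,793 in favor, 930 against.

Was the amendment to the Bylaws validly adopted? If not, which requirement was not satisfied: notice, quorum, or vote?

Notice: 50 days given; 45 required. Satisfied.
Quorum: 20% of 18,649 = 3,729.80, rounded up to 3,730; 3,723 present. Not satisfied.
Vote: requires three-fourths of those present (3,723); 3/4 of 3723 = 2792.25, rounded up to 2793, so 2,793 needed; 2,793 in favor. Satisfied.

Invalid — quorum requirement not satisfied.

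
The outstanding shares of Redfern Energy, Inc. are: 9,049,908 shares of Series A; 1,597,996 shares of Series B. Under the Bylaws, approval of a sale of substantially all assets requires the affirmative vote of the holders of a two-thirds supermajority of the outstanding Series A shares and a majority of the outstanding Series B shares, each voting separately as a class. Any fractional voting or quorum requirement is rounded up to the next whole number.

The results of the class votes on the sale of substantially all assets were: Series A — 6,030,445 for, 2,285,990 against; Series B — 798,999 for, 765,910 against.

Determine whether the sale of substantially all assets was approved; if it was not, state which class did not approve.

Not approved — the Series A shares did not give the required vote.

Series A: 2/3 of 9049908 = 6033272; 6,033,272 required, 6,030,445 in favor — not approved.
Series B: a majority of 1597996 is 798999; 798,999 required, 798,999 in favor — approved.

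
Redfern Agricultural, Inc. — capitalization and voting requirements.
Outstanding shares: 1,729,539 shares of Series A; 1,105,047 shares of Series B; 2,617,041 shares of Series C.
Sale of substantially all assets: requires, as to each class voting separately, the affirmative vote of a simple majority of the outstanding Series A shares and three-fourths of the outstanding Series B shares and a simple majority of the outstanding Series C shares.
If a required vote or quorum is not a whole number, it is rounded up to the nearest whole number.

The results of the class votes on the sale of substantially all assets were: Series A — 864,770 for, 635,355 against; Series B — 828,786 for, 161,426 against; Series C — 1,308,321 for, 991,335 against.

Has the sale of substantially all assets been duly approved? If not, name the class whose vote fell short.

Series A: a majority of 1729539 is 864770; 864,770 required, 864,770 in favor — approved.
Series B: 3/4 of 1105047 = 828785.25, rounded up to 828786; 828,786 required, 828,786 in favor — approved.
Series C: a majority of 2617041 is 1308521; 1,308,521 required, 1,308,321 in favor — not approved.

Not approved — the Series C shares did not give the required vote.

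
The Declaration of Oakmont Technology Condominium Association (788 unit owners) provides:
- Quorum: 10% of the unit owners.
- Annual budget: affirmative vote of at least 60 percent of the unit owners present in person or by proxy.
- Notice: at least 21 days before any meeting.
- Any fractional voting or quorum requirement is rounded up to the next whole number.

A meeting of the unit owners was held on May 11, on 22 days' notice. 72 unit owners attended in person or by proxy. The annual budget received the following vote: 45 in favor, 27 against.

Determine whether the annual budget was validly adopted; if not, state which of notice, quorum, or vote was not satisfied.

Invalid — quorum requirement not satisfied.

Notice: 22 days given; 21 required. Satisfied.
Quorum: 10% of 788 = 78.80, rounded up to 79; 72 present. Not satisfied.
Vote: requires three-fifths of those present (72); 3/5 of 72 = 43.20, rounded up to 44, so 44 needed; 45 in favor. Satisfied.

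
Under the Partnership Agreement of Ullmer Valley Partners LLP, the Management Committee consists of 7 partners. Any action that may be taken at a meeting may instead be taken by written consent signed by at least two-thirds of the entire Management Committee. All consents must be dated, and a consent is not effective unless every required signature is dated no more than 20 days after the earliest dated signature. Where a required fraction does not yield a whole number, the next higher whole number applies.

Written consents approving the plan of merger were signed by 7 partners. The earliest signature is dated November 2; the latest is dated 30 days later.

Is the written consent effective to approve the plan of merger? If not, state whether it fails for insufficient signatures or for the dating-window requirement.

Signatures required: at least two-thirds of 7 — 2/3 of 7 = 4.67, rounded up to 5, so 5 needed; 7 signed. Sufficient.
Dating window: the latest signature is 30 days after the earliest; the limit is 20 days. Outside the window.

Not effective — dating-window requirement not satisfied.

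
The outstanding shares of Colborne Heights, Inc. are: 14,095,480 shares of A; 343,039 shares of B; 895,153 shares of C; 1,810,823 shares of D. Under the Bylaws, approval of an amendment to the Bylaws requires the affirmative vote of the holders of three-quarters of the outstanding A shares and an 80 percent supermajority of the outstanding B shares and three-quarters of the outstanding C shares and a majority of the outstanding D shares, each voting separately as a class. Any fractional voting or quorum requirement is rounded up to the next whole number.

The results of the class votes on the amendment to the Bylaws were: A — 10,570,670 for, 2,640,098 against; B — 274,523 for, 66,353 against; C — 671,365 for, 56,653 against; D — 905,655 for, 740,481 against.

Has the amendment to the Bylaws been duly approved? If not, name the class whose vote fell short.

Not approved — the A shares did not give the required vote.

A: 3/4 of 14095480 = 10571610; 10,571,610 required, 10,570,670 in favor — not approved.
B: 4/5 of 343039 = 274431.20, rounded up to 274432; 274,432 required, 274,523 in favor — approved.
C: 3/4 of 895153 = 671364.75, rounded up to 671365; 671,365 required, 671,365 in favor — approved.
D: a majority of 1810823 is 905412; 905,412 required, 905,655 in favor — approved.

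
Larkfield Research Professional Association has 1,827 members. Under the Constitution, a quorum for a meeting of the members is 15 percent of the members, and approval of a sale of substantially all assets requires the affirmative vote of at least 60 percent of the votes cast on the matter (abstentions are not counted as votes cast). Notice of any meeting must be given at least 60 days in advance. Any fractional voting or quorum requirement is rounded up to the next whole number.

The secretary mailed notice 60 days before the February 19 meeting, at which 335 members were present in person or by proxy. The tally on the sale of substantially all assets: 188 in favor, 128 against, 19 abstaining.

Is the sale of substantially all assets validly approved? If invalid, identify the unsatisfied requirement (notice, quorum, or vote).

Notice: 60 days given; 60 required. Satisfied.
Quorum: 15% of 1,827 = 274.05, rounded up to 275; 335 present. Satisfied.
Vote: requires three-fifths of the votes cast (335 − 19 abstaining = 316); 3/5 of 316 = 189.60, rounded up to 190, so 190 needed; 188 in favor. Not satisfied.

Invalid — vote requirement not satisfied.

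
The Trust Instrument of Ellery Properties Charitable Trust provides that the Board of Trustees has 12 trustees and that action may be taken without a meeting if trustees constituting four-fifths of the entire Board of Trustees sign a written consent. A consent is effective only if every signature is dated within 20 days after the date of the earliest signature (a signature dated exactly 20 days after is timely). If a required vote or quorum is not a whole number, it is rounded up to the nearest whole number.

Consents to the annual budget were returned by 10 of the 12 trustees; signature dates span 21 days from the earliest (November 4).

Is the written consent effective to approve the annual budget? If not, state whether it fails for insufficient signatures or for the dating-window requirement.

Not effective — dating-window requirement not satisfied.

Signatures required: four-fifths of 12 — 4/5 of 12 = 9.60, rounded up to 10, so 10 needed; 10 signed. Sufficient.
Dating window: the latest signature is 21 days after the earliest; the limit is 20 days. Outside the window.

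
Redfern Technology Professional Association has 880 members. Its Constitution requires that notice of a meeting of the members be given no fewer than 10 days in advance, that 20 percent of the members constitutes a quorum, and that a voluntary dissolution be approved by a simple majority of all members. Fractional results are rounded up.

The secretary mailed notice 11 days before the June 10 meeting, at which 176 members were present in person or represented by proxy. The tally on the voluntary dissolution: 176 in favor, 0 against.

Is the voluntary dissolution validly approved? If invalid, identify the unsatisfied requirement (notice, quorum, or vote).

Invalid — vote requirement not satisfied.

Notice: 11 days given; 10 required. Satisfied.
Quorum: 20% of 880 = 176; 176 present. Satisfied.
Vote: requires a majority of all members (880); a majority of 880 is 441, so 441 needed; 176 in favor. Not satisfied.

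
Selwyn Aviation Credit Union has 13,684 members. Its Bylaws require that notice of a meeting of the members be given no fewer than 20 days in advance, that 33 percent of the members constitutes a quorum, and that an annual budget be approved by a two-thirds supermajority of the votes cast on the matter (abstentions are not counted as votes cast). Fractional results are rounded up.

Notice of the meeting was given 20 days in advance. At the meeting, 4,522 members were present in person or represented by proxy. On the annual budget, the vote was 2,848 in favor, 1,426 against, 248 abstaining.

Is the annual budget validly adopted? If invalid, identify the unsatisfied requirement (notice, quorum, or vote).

Invalid — vote requirement not satisfied.

Notice: 20 days given; 20 required. Satisfied.
Quorum: 33% of 13,684 = 4,515.72, rounded up to 4,516; 4,522 present. Satisfied.
Vote: requires two-thirds of the votes cast (4,522 − 248 abstaining = 4,274); 2/3 of 4274 = 2849.33, rounded up to 2850, so 2,850 needed; 2,848 in favor. Not satisfied.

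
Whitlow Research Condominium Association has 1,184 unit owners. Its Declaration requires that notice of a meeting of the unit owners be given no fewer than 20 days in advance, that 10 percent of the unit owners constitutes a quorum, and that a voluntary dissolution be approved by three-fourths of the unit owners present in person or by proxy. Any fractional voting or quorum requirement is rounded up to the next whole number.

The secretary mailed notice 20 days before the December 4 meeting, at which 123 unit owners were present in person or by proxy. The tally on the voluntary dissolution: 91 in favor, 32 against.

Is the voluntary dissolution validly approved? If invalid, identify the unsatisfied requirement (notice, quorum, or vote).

Invalid — vote requirement not satisfied.

Notice: 20 days given; 20 required. Satisfied.
Quorum: 10% of 1,184 = 118.40, rounded up to 119; 123 present. Satisfied.
Vote: requires three-fourths of those present (123); 3/4 of 123 = 92.25, rounded up to 93, so 93 needed; 91 in favor. Not satisfied.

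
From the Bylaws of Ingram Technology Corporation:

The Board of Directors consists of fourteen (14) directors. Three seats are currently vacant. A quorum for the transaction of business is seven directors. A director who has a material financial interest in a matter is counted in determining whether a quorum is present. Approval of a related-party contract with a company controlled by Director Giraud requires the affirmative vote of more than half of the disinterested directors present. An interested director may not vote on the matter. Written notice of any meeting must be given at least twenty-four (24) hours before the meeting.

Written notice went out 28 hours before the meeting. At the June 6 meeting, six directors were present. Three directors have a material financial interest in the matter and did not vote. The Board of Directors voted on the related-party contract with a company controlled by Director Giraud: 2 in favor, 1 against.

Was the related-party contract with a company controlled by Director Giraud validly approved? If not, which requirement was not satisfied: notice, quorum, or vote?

Notice: 28 hours given; 24 required (28 ≥ 24). Satisfied.
Quorum: 6 present (interested directors count toward quorum); quorum is 7. Not satisfied.
Vote: the related-party contract with a company controlled by Director Giraud requires a majority of the disinterested directors present (6 − 3 = 3). A majority of 3 is 2, so 2 affirmative votes are needed; 2 voted in favor. Satisfied. (Moot — without a quorum no business can be validly transacted.)

Invalid — quorum requirement not satisfied.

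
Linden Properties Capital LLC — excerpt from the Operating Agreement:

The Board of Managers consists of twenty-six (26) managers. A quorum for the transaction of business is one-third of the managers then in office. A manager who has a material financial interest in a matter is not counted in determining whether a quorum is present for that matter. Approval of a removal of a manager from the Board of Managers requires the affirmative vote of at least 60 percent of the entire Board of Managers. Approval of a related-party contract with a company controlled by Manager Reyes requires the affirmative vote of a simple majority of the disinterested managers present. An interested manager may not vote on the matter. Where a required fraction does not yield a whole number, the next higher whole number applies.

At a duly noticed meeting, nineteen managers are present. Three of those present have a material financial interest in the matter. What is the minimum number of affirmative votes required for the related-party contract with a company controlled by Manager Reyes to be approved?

The related-party contract with a company controlled by Manager Reyes requires a majority of the disinterested managers present (19 − 3 = 16).
A majority of 16 is 9.

9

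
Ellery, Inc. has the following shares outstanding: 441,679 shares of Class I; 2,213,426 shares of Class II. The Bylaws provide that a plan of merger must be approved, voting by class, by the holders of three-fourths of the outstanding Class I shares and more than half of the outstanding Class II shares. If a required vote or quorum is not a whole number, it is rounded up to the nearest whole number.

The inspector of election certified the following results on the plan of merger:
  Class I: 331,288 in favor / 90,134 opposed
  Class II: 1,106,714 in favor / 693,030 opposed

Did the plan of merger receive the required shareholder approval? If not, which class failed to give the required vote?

Class I: 3/4 of 441679 = 331259.25, rounded up to 331260; 331,260 required, 331,288 in favor — approved.
Class II: a majority of 2213426 is 1106714; 1,106,714 required, 1,106,714 in favor — approved.

Approved — every class gave the required vote.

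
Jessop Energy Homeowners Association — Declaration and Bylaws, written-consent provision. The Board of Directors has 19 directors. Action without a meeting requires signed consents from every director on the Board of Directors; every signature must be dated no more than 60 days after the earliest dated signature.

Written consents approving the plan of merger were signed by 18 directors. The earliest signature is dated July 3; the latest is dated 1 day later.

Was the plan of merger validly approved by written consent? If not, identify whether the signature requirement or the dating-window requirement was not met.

Not effective — insufficient signatures.

Signatures required: the unanimous vote of 19 — unanimous means all 19, so 19 needed; 18 signed. Insufficient.
Dating window: the latest signature is 1 day after the earliest; the limit is 60 days. Within the window.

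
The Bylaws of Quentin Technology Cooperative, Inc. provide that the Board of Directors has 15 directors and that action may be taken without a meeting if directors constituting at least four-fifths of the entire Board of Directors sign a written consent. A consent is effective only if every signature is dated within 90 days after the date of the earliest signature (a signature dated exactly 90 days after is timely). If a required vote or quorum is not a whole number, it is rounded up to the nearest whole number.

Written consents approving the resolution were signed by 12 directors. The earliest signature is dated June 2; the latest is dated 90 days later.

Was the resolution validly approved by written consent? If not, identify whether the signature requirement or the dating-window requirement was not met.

Effective — both the signature and dating-window requirements are satisfied.

Signatures required: at least four-fifths of 15 — 4/5 of 15 = 12, so 12 needed; 12 signed. Sufficient.
Dating window: the latest signature is 90 days after the earliest; the limit is 90 days. Within the window.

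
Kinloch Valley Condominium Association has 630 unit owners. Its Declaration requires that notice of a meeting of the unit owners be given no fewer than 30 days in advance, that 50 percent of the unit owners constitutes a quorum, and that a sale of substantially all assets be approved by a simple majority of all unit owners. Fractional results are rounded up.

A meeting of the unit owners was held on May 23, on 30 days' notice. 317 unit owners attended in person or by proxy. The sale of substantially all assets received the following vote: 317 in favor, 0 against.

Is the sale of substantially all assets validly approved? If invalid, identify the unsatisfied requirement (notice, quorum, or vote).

Valid — all requirements satisfied.

Notice: 30 days given; 30 required. Satisfied.
Quorum: 50% of 630 = 315; 317 present. Satisfied.
Vote: requires a majority of all unit owners (630); a majority of 630 is 316, so 316 needed; 317 in favor. Satisfied.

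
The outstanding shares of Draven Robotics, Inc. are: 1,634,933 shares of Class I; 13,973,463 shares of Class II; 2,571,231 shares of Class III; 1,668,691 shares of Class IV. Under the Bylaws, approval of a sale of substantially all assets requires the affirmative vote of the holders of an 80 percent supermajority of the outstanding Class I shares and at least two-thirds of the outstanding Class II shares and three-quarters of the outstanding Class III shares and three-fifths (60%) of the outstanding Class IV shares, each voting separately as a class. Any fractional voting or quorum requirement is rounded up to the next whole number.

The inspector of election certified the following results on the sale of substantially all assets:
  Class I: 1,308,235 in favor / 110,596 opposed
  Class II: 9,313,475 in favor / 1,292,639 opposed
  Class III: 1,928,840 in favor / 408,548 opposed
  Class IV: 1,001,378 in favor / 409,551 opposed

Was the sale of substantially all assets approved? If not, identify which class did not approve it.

Class I: 4/5 of 1634933 = 1307946.40, rounded up to 1307947; 1,307,947 required, 1,308,235 in favor — approved.
Class II: 2/3 of 13973463 = 9315642; 9,315,642 required, 9,313,475 in favor — not approved.
Class III: 3/4 of 2571231 = 1928423.25, rounded up to 1928424; 1,928,424 required, 1,928,840 in favor — approved.
Class IV: 3/5 of 1668691 = 1001214.60, rounded up to 1001215; 1,001,215 required, 1,001,378 in favor — approved.

Not approved — the Class II shares did not give the required vote.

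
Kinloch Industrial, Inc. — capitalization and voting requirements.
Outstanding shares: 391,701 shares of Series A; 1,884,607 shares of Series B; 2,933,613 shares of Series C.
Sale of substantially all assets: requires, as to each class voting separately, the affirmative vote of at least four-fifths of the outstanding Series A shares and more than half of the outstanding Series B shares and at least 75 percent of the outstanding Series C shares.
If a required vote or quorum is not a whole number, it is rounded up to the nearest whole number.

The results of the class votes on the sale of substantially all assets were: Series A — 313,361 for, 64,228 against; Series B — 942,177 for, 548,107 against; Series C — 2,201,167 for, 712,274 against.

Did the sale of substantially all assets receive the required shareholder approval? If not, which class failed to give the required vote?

Not approved — the Series B shares did not give the required vote.

Series A: 4/5 of 391701 = 313360.80, rounded up to 313361; 313,361 required, 313,361 in favor — approved.
Series B: a majority of 1884607 is 942304; 942,304 required, 942,177 in favor — not approved.
Series C: 3/4 of 2933613 = 2200209.75, rounded up to 2200210; 2,200,210 required, 2,201,167 in favor — approved.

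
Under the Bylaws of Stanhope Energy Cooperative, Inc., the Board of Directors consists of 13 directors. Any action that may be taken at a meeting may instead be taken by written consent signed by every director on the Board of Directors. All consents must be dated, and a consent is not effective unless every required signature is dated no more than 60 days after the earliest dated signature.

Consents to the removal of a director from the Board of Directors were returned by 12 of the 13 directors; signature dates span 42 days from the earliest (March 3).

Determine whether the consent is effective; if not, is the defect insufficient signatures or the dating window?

Not effective — insufficient signatures.

Signatures required: the unanimous vote of 13 — unanimous means all 13, so 13 needed; 12 signed. Insufficient.
Dating window: the latest signature is 42 days after the earliest; the limit is 60 days. Within the window.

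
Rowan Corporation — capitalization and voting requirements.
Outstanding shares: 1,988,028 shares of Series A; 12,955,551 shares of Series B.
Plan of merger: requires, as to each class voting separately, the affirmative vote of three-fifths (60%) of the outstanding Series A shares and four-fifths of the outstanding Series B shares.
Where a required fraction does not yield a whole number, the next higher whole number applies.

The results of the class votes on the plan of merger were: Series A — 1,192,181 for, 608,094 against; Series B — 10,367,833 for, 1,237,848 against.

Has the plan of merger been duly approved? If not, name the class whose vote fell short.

Not approved — the Series A shares did not give the required vote.

Series A: 3/5 of 1988028 = 1192816.80, rounded up to 1192817; 1,192,817 required, 1,192,181 in favor — not approved.
Series B: 4/5 of 12955551 = 10364440.80, rounded up to 10364441; 10,364,441 required, 10,367,833 in favor — approved.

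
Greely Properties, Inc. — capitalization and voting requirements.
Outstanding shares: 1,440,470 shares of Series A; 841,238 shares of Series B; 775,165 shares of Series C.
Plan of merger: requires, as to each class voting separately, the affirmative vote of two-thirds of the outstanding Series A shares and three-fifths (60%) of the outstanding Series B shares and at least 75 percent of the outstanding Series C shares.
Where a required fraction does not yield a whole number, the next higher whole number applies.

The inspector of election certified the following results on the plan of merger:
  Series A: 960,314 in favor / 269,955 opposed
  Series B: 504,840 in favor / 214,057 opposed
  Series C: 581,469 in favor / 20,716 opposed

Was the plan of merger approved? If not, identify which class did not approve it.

Series A: 2/3 of 1440470 = 960313.33, rounded up to 960314; 960,314 required, 960,314 in favor — approved.
Series B: 3/5 of 841238 = 504742.80, rounded up to 504743; 504,743 required, 504,840 in favor — approved.
Series C: 3/4 of 775165 = 581373.75, rounded up to 581374; 581,374 required, 581,469 in favor — approved.

Approved — every class gave the required vote.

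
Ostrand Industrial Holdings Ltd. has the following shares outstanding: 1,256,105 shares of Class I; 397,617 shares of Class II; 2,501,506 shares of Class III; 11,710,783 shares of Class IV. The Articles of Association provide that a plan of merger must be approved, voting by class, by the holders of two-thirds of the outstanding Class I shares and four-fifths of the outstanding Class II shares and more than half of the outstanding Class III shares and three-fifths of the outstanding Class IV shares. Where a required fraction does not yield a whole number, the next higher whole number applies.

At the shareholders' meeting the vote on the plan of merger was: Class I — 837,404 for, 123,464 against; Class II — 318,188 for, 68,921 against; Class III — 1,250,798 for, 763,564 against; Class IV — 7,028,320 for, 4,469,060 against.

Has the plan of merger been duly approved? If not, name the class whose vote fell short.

Class I: 2/3 of 1256105 = 837403.33, rounded up to 837404; 837,404 required, 837,404 in favor — approved.
Class II: 4/5 of 397617 = 318093.60, rounded up to 318094; 318,094 required, 318,188 in favor — approved.
Class III: a majority of 2501506 is 1250754; 1,250,754 required, 1,250,798 in favor — approved.
Class IV: 3/5 of 11710783 = 7026469.80, rounded up to 7026470; 7,026,470 required, 7,028,320 in favor — approved.

Approved — every class gave the required vote.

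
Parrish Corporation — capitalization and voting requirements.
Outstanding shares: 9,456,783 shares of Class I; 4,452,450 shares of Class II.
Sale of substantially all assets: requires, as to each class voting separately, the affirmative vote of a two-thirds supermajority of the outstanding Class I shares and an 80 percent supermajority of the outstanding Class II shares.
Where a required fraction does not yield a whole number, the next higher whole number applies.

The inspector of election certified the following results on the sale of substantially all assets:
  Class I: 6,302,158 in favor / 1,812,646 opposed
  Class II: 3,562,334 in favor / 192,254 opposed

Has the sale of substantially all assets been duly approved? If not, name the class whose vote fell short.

Class I: 2/3 of 9456783 = 6304522; 6,304,522 required, 6,302,158 in favor — not approved.
Class II: 4/5 of 4452450 = 3561960; 3,561,960 required, 3,562,334 in favor — approved.

Not approved — the Class I shares did not give the required vote.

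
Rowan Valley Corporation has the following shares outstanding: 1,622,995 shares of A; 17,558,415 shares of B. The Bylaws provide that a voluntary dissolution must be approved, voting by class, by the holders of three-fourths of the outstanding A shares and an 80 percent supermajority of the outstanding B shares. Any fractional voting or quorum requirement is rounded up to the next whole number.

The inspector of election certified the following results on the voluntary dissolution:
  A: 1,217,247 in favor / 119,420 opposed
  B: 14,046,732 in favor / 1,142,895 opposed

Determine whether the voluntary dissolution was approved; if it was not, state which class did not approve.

Approved — every class gave the required vote.

A: 3/4 of 1622995 = 1217246.25, rounded up to 1217247; 1,217,247 required, 1,217,247 in favor — approved.
B: 4/5 of 17558415 = 14046732; 14,046,732 required, 14,046,732 in favor — approved.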